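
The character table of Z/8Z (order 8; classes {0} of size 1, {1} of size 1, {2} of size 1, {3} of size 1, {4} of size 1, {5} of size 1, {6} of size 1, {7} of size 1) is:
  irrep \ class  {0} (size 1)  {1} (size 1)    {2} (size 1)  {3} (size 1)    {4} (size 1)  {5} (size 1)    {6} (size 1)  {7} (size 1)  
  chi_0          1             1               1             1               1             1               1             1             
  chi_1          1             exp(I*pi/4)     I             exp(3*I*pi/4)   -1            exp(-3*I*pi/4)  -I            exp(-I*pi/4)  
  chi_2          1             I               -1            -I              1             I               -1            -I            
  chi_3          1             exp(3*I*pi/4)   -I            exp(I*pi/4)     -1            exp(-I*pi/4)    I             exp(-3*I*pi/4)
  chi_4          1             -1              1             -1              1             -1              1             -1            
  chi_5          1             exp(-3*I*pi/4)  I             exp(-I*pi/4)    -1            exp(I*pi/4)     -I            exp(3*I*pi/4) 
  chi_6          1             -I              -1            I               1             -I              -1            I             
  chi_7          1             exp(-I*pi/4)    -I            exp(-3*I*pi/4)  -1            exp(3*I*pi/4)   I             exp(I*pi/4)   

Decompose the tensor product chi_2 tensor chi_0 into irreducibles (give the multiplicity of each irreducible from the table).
chi_2 tensor chi_0 = chi_2 (all other irreducibles have multiplicity 0).

Derivation: The character of a tensor product is the pointwise product (chi_2 * chi_0)(C) = chi_2(C) * chi_0(C):
  {0}: (1)*(1), {1}: (I)*(1), {2}: (-1)*(1), {3}: (-I)*(1), {4}: (1)*(1), {5}: (I)*(1), {6}: (-1)*(1), {7}: (-I)*(1)
so (chi_2 * chi_0) takes values
  {0} -> 1, {1} -> I, {2} -> -1, {3} -> -I, {4} -> 1, {5} -> I, {6} -> -1, {7} -> -I.
Now take the inner product of this character with each irreducible chi from the table, <chi_2*chi_0, chi> = (1/8) sum_C |C| (chi_2*chi_0)(C) conj(chi(C)):
  <chi_2*chi_0, chi_0> = (1/8)[1*(1)*conj(1) + 1*(I)*conj(1) + 1*(-1)*conj(1) + 1*(-I)*conj(1) + 1*(1)*conj(1) + 1*(I)*conj(1) + 1*(-1)*conj(1) + 1*(-I)*conj(1)]
      = (1/8)[(1) + (I) + (-1) + (-I) + (1) + (I) + (-1) + (-I)] = 0/8 = 0
  <chi_2*chi_0, chi_1> = (1/8)[1*(1)*conj(1) + 1*(I)*conj(exp(I*pi/4)) + 1*(-1)*conj(I) + 1*(-I)*conj(exp(3*I*pi/4)) + 1*(1)*conj(-1) + 1*(I)*conj(exp(-3*I*pi/4)) + 1*(-1)*conj(-I) + 1*(-I)*conj(exp(-I*pi/4))]
      = (1/8)[(1) + (exp(I*pi/4)) + (I) + (-exp(-I*pi/4)) + (-1) + (exp(-3*I*pi/4)) + (-I) + (-exp(3*I*pi/4))] = 0/8 = 0
  <chi_2*chi_0, chi_2> = (1/8)[1*(1)*conj(1) + 1*(I)*conj(I) + 1*(-1)*conj(-1) + 1*(-I)*conj(-I) + 1*(1)*conj(1) + 1*(I)*conj(I) + 1*(-1)*conj(-1) + 1*(-I)*conj(-I)]
      = (1/8)[(1) + (1) + (1) + (1) + (1) + (1) + (1) + (1)] = 8/8 = 1
  <chi_2*chi_0, chi_3> = (1/8)[1*(1)*conj(1) + 1*(I)*conj(exp(3*I*pi/4)) + 1*(-1)*conj(-I) + 1*(-I)*conj(exp(I*pi/4)) + 1*(1)*conj(-1) + 1*(I)*conj(exp(-I*pi/4)) + 1*(-1)*conj(I) + 1*(-I)*conj(exp(-3*I*pi/4))]
      = (1/8)[(1) + (exp(-I*pi/4)) + (-I) + (-exp(I*pi/4)) + (-1) + (exp(3*I*pi/4)) + (I) + (-exp(-3*I*pi/4))] = 0/8 = 0
  <chi_2*chi_0, chi_4> = (1/8)[1*(1)*conj(1) + 1*(I)*conj(-1) + 1*(-1)*conj(1) + 1*(-I)*conj(-1) + 1*(1)*conj(1) + 1*(I)*conj(-1) + 1*(-1)*conj(1) + 1*(-I)*conj(-1)]
      = (1/8)[(1) + (-I) + (-1) + (I) + (1) + (-I) + (-1) + (I)] = 0/8 = 0
  <chi_2*chi_0, chi_5> = (1/8)[1*(1)*conj(1) + 1*(I)*conj(exp(-3*I*pi/4)) + 1*(-1)*conj(I) + 1*(-I)*conj(exp(-I*pi/4)) + 1*(1)*conj(-1) + 1*(I)*conj(exp(I*pi/4)) + 1*(-1)*conj(-I) + 1*(-I)*conj(exp(3*I*pi/4))]
      = (1/8)[(1) + (exp(-3*I*pi/4)) + (I) + (-exp(3*I*pi/4)) + (-1) + (exp(I*pi/4)) + (-I) + (-exp(-I*pi/4))] = 0/8 = 0
  <chi_2*chi_0, chi_6> = (1/8)[1*(1)*conj(1) + 1*(I)*conj(-I) + 1*(-1)*conj(-1) + 1*(-I)*conj(I) + 1*(1)*conj(1) + 1*(I)*conj(-I) + 1*(-1)*conj(-1) + 1*(-I)*conj(I)]
      = (1/8)[(1) + (-1) + (1) + (-1) + (1) + (-1) + (1) + (-1)] = 0/8 = 0
  <chi_2*chi_0, chi_7> = (1/8)[1*(1)*conj(1) + 1*(I)*conj(exp(-I*pi/4)) + 1*(-1)*conj(-I) + 1*(-I)*conj(exp(-3*I*pi/4)) + 1*(1)*conj(-1) + 1*(I)*conj(exp(3*I*pi/4)) + 1*(-1)*conj(I) + 1*(-I)*conj(exp(I*pi/4))]
      = (1/8)[(1) + (exp(3*I*pi/4)) + (-I) + (-exp(-3*I*pi/4)) + (-1) + (exp(-I*pi/4)) + (I) + (-exp(I*pi/4))] = 0/8 = 0
(Exp terms are combined using exp(i*s)*conj(exp(i*t)) = exp(i*(s-t)), and sums of them are collapsed using the identity that for every m > 1 the m distinct m-th roots of unity sum to 0, e.g. 1 + exp(2*I*pi/3) + exp(-2*I*pi/3) = 0.)
Hence the multiplicities are chi_2: 1. Dimension check: dim(chi_2)*dim(chi_0) = 1*1 = 1 and sum (mult * dim) = 1*1 = 1.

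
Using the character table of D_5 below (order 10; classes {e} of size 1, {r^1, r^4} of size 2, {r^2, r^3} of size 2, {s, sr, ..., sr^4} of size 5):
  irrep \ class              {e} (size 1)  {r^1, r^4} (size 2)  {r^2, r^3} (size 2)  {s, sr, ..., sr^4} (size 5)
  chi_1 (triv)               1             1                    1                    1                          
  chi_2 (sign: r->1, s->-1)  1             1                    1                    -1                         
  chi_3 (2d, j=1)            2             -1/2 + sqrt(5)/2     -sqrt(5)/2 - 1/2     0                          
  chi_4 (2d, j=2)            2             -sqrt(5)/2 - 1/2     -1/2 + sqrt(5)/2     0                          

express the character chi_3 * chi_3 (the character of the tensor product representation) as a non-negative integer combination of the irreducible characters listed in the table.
chi_3 tensor chi_3 = chi_1 + chi_2 + chi_4 (all other irreducibles have multiplicity 0).

Explanation: The character of a tensor product is the pointwise product (chi_3 * chi_3)(C) = chi_3(C) * chi_3(C):
  {e}: (2)*(2), {r^1, r^4}: (-1/2 + sqrt(5)/2)*(-1/2 + sqrt(5)/2), {r^2, r^3}: (-sqrt(5)/2 - 1/2)*(-sqrt(5)/2 - 1/2), {s, sr, ..., sr^4}: (0)*(0)
so (chi_3 * chi_3) takes values
  {e} -> 4, {r^1, r^4} -> 3/2 - sqrt(5)/2, {r^2, r^3} -> sqrt(5)/2 + 3/2, {s, sr, ..., sr^4} -> 0.
Now take the inner product of this character with each irreducible chi from the table, <chi_3*chi_3, chi> = (1/10) sum_C |C| (chi_3*chi_3)(C) conj(chi(C)):
  <chi_3*chi_3, chi_1> = (1/10)[1*(4)*conj(1) + 2*(3/2 - sqrt(5)/2)*conj(1) + 2*(sqrt(5)/2 + 3/2)*conj(1) + 5*(0)*conj(1)]
      = (1/10)[(4) + (3 - sqrt(5)) + (sqrt(5) + 3) + (0)] = 10/10 = 1
  <chi_3*chi_3, chi_2> = (1/10)[1*(4)*conj(1) + 2*(3/2 - sqrt(5)/2)*conj(1) + 2*(sqrt(5)/2 + 3/2)*conj(1) + 5*(0)*conj(-1)]
      = (1/10)[(4) + (3 - sqrt(5)) + (sqrt(5) + 3) + (0)] = 10/10 = 1
  <chi_3*chi_3, chi_3> = (1/10)[1*(4)*conj(2) + 2*(3/2 - sqrt(5)/2)*conj(-1/2 + sqrt(5)/2) + 2*(sqrt(5)/2 + 3/2)*conj(-sqrt(5)/2 - 1/2) + 5*(0)*conj(0)]
      = (1/10)[(8) + (-4 + 2*sqrt(5)) + (-2*sqrt(5) - 4) + (0)] = 0/10 = 0
  <chi_3*chi_3, chi_4> = (1/10)[1*(4)*conj(2) + 2*(3/2 - sqrt(5)/2)*conj(-sqrt(5)/2 - 1/2) + 2*(sqrt(5)/2 + 3/2)*conj(-1/2 + sqrt(5)/2) + 5*(0)*conj(0)]
      = (1/10)[(8) + (1 - sqrt(5)) + (1 + sqrt(5)) + (0)] = 10/10 = 1
Hence the multiplicities are chi_1: 1, chi_2: 1, chi_4: 1. Dimension check: dim(chi_3)*dim(chi_3) = 2*2 = 4 and sum (mult * dim) = 1*1 + 1*1 + 1*2 = 4.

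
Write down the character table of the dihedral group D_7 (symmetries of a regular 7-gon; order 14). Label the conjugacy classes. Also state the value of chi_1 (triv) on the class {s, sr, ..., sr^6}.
Conjugacy classes: {e} of size 1, {r^1, r^6} of size 2, {r^2, r^5} of size 2, {r^3, r^4} of size 2, {s, sr, ..., sr^6} of size 7.
Character table:
  irrep \ class              {e} (size 1)  {r^1, r^6} (size 2)  {r^2, r^5} (size 2)  {r^3, r^4} (size 2)  {s, sr, ..., sr^6} (size 7)
  chi_1 (triv)               1             1                    1                    1                    1                          
  chi_2 (sign: r->1, s->-1)  1             1                    1                    1                    -1                         
  chi_3 (2d, j=1)            2             2*cos(2*pi/7)        -2*cos(3*pi/7)       -2*cos(pi/7)         0                          
  chi_4 (2d, j=2)            2             -2*cos(3*pi/7)       -2*cos(pi/7)         2*cos(2*pi/7)        0                          
  chi_5 (2d, j=3)            2             -2*cos(pi/7)         2*cos(2*pi/7)        -2*cos(3*pi/7)       0                          

Spot check: chi_1 (triv) on {s, sr, ..., sr^6} = 1.

Proof sketch: D_7 has order 2*7 = 14 with 5 conjugacy classes, hence 5 irreducibles. Sum of squared dims 1 + 1 + 4 + 4 + 4 = 14 = |G|. Linear characters come from the abelianisation; the 2-dimensional irreps have character r^k -> 2*cos(2*pi*j*k/7), reflections -> 0.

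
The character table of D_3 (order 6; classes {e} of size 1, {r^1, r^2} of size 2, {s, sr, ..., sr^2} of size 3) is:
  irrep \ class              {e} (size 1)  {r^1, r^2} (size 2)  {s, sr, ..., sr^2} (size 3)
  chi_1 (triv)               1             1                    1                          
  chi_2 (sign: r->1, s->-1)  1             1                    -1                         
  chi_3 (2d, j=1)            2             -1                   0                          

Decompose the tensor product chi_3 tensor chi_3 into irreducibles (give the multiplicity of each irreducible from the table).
chi_3 tensor chi_3 = chi_1 + chi_2 + chi_3 (all other irreducibles have multiplicity 0).

Explanation: The character of a tensor product is the pointwise product (chi_3 * chi_3)(C) = chi_3(C) * chi_3(C):
  {e}: (2)*(2), {r^1, r^2}: (-1)*(-1), {s, sr, ..., sr^2}: (0)*(0)
so (chi_3 * chi_3) takes values
  {e} -> 4, {r^1, r^2} -> 1, {s, sr, ..., sr^2} -> 0.
Now take the inner product of this character with each irreducible chi from the table, <chi_3*chi_3, chi> = (1/6) sum_C |C| (chi_3*chi_3)(C) conj(chi(C)):
  <chi_3*chi_3, chi_1> = (1/6)[1*(4)*conj(1) + 2*(1)*conj(1) + 3*(0)*conj(1)]
      = (1/6)[(4) + (2) + (0)] = 6/6 = 1
  <chi_3*chi_3, chi_2> = (1/6)[1*(4)*conj(1) + 2*(1)*conj(1) + 3*(0)*conj(-1)]
      = (1/6)[(4) + (2) + (0)] = 6/6 = 1
  <chi_3*chi_3, chi_3> = (1/6)[1*(4)*conj(2) + 2*(1)*conj(-1) + 3*(0)*conj(0)]
      = (1/6)[(8) + (-2) + (0)] = 6/6 = 1
Hence the multiplicities are chi_1: 1, chi_2: 1, chi_3: 1. Dimension check: dim(chi_3)*dim(chi_3) = 2*2 = 4 and sum (mult * dim) = 1*1 + 1*1 + 1*2 = 4.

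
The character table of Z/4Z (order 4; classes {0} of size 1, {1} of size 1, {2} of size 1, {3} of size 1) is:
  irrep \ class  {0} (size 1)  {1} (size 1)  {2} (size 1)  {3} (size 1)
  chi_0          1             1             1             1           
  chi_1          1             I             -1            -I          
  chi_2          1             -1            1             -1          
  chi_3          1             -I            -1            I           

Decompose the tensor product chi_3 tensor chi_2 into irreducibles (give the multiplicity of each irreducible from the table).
chi_3 tensor chi_2 = chi_1 (all other irreducibles have multiplicity 0).

Details: The character of a tensor product is the pointwise product (chi_3 * chi_2)(C) = chi_3(C) * chi_2(C):
  {0}: (1)*(1), {1}: (-I)*(-1), {2}: (-1)*(1), {3}: (I)*(-1)
so (chi_3 * chi_2) takes values
  {0} -> 1, {1} -> I, {2} -> -1, {3} -> -I.
Now take the inner product of this character with each irreducible chi from the table, <chi_3*chi_2, chi> = (1/4) sum_C |C| (chi_3*chi_2)(C) conj(chi(C)):
  <chi_3*chi_2, chi_0> = (1/4)[1*(1)*conj(1) + 1*(I)*conj(1) + 1*(-1)*conj(1) + 1*(-I)*conj(1)]
      = (1/4)[(1) + (I) + (-1) + (-I)] = 0/4 = 0
  <chi_3*chi_2, chi_1> = (1/4)[1*(1)*conj(1) + 1*(I)*conj(I) + 1*(-1)*conj(-1) + 1*(-I)*conj(-I)]
      = (1/4)[(1) + (1) + (1) + (1)] = 4/4 = 1
  <chi_3*chi_2, chi_2> = (1/4)[1*(1)*conj(1) + 1*(I)*conj(-1) + 1*(-1)*conj(1) + 1*(-I)*conj(-1)]
      = (1/4)[(1) + (-I) + (-1) + (I)] = 0/4 = 0
  <chi_3*chi_2, chi_3> = (1/4)[1*(1)*conj(1) + 1*(I)*conj(-I) + 1*(-1)*conj(-1) + 1*(-I)*conj(I)]
      = (1/4)[(1) + (-1) + (1) + (-1)] = 0/4 = 0
(Exp terms are combined using exp(i*s)*conj(exp(i*t)) = exp(i*(s-t)), and sums of them are collapsed using the identity that for every m > 1 the m distinct m-th roots of unity sum to 0, e.g. 1 + exp(2*I*pi/3) + exp(-2*I*pi/3) = 0.)
Hence the multiplicities are chi_1: 1. Dimension check: dim(chi_3)*dim(chi_2) = 1*1 = 1 and sum (mult * dim) = 1*1 = 1.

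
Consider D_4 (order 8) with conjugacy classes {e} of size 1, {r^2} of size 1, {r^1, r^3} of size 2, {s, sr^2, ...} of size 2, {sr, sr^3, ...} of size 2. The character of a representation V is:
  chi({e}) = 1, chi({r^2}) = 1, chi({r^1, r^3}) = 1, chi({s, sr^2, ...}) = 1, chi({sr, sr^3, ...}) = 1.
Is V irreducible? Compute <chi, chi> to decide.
Irreducible: <chi, chi> = 1.

Justification: <chi, chi> = (1/|G|) sum_C |C| * |chi(C)|^2 = (1/8)[1*|1|^2 + 1*|1|^2 + 2*|1|^2 + 2*|1|^2 + 2*|1|^2]
  = (1/8)[(1) + (1) + (2) + (2) + (2)] = 8/8 = 1.
A character is irreducible iff <chi, chi> = 1, so this representation is irreducible.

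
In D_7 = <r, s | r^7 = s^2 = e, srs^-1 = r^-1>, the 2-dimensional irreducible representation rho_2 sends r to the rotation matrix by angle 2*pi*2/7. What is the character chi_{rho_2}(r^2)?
chi_{rho_2}(r^2) = 2*cos(2*pi*2*2/7) = -2*cos(pi/7)

Reasoning: rho_2(r^2) is rotation by angle 2*pi*2*2/7, whose trace is 2*cos(2*pi*2*2/7) = -2*cos(pi/7).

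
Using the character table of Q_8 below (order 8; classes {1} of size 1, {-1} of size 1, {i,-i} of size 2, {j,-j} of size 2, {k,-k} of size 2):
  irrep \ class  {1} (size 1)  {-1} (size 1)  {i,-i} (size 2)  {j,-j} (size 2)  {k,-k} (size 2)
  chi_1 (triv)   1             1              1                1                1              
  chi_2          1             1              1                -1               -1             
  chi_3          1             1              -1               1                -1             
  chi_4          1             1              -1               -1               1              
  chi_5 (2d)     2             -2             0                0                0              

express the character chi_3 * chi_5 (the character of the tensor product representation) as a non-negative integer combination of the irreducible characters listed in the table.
chi_3 tensor chi_5 = chi_5 (all other irreducibles have multiplicity 0).

Derivation: The character of a tensor product is the pointwise product (chi_3 * chi_5)(C) = chi_3(C) * chi_5(C):
  {1}: (1)*(2), {-1}: (1)*(-2), {i,-i}: (-1)*(0), {j,-j}: (1)*(0), {k,-k}: (-1)*(0)
so (chi_3 * chi_5) takes values
  {1} -> 2, {-1} -> -2, {i,-i} -> 0, {j,-j} -> 0, {k,-k} -> 0.
Now take the inner product of this character with each irreducible chi from the table, <chi_3*chi_5, chi> = (1/8) sum_C |C| (chi_3*chi_5)(C) conj(chi(C)):
  <chi_3*chi_5, chi_1> = (1/8)[1*(2)*conj(1) + 1*(-2)*conj(1) + 2*(0)*conj(1) + 2*(0)*conj(1) + 2*(0)*conj(1)]
      = (1/8)[(2) + (-2) + (0) + (0) + (0)] = 0/8 = 0
  <chi_3*chi_5, chi_2> = (1/8)[1*(2)*conj(1) + 1*(-2)*conj(1) + 2*(0)*conj(1) + 2*(0)*conj(-1) + 2*(0)*conj(-1)]
      = (1/8)[(2) + (-2) + (0) + (0) + (0)] = 0/8 = 0
  <chi_3*chi_5, chi_3> = (1/8)[1*(2)*conj(1) + 1*(-2)*conj(1) + 2*(0)*conj(-1) + 2*(0)*conj(1) + 2*(0)*conj(-1)]
      = (1/8)[(2) + (-2) + (0) + (0) + (0)] = 0/8 = 0
  <chi_3*chi_5, chi_4> = (1/8)[1*(2)*conj(1) + 1*(-2)*conj(1) + 2*(0)*conj(-1) + 2*(0)*conj(-1) + 2*(0)*conj(1)]
      = (1/8)[(2) + (-2) + (0) + (0) + (0)] = 0/8 = 0
  <chi_3*chi_5, chi_5> = (1/8)[1*(2)*conj(2) + 1*(-2)*conj(-2) + 2*(0)*conj(0) + 2*(0)*conj(0) + 2*(0)*conj(0)]
      = (1/8)[(4) + (4) + (0) + (0) + (0)] = 8/8 = 1
Hence the multiplicities are chi_5: 1. Dimension check: dim(chi_3)*dim(chi_5) = 1*2 = 2 and sum (mult * dim) = 1*2 = 2.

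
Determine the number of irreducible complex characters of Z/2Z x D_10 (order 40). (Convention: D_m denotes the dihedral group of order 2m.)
16

Argument: The number of irreducible complex representations of a finite group equals its number of conjugacy classes. For a direct product, #classes(G x H) = #classes(G) * #classes(H). Z/2Z has 2 classes (abelian), D_10 has 8 classes, so 2 * 8 = 16, so Z/2Z x D_10 (order 40) has exactly 16 irreducible complex representations.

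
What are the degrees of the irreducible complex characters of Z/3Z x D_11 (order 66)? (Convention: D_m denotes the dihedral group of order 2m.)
Dimensions: 1, 1, 1, 1, 1, 1, 2, 2, 2, 2, 2, 2, 2, 2, 2, 2, 2, 2, 2, 2, 2

Details: There are 21 irreducibles (= number of conjugacy classes). Their dimensions d_i satisfy sum d_i^2 = |G| = 66: 1 + 1 + 1 + 1 + 1 + 1 + 4 + 4 + 4 + 4 + 4 + 4 + 4 + 4 + 4 + 4 + 4 + 4 + 4 + 4 + 4 = 66. (For the product with Z/3Z: each of the 3 1-dim characters of Z/3Z tensors with each irrep of D_11, giving 3 copies of each D_11-dimension.)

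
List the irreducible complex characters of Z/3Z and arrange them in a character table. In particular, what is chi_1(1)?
Character table of Z/3Z (irreps indexed chi_0,...,chi_2 with chi_k(m) = zeta_3^(k*m), zeta_3 = exp(2*pi*i/3)):
  irrep \ class  {0} (size 1)  {1} (size 1)    {2} (size 1)  
  chi_0          1             1               1             
  chi_1          1             exp(2*I*pi/3)   exp(-2*I*pi/3)
  chi_2          1             exp(-2*I*pi/3)  exp(2*I*pi/3) 

Spot check: chi_1(1) = zeta_3^(1*1) = zeta_3^1 = exp(2*I*pi/3).

Solution. Z/3Z is abelian, so all 3 irreducible complex representations are 1-dimensional. They are given by chi_k(m) = zeta_3^(k*m) for k = 0,...,2. Row orthogonality: sum_m chi_k(m) conj(chi_l(m)) = 3 * [k = l].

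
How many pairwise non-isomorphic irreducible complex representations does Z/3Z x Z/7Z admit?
21

Derivation: The number of irreducible complex representations of a finite group equals its number of conjugacy classes. Z/3Z x Z/7Z is abelian of order 21, so every element is its own conjugacy class: 21 classes, so Z/3Z x Z/7Z (order 21) has exactly 21 irreducible complex representations.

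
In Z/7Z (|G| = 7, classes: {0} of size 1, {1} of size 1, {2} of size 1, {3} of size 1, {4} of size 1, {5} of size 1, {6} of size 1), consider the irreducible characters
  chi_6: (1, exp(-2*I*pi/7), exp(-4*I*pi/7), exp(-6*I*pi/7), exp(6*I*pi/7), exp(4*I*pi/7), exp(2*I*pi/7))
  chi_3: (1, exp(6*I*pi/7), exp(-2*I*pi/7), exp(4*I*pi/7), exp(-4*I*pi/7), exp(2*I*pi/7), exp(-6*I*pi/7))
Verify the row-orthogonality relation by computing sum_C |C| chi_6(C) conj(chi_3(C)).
Sum = 0; so <chi_6, chi_3> = 0 (distinct irreducibles are orthogonal).

Derivation: Compute term by term over conjugacy classes (|C| * chi_6(C) * conj(chi_3(C))):
  1*(1)*conj(1) + 1*(exp(-2*I*pi/7))*conj(exp(6*I*pi/7)) + 1*(exp(-4*I*pi/7))*conj(exp(-2*I*pi/7)) + 1*(exp(-6*I*pi/7))*conj(exp(4*I*pi/7)) + 1*(exp(6*I*pi/7))*conj(exp(-4*I*pi/7)) + 1*(exp(4*I*pi/7))*conj(exp(2*I*pi/7)) + 1*(exp(2*I*pi/7))*conj(exp(-6*I*pi/7))
  = (1) + (exp(6*I*pi/7)) + (exp(-2*I*pi/7)) + (exp(4*I*pi/7)) + (exp(-4*I*pi/7)) + (exp(2*I*pi/7)) + (exp(-6*I*pi/7))
  = 0.
(Exp terms are combined using exp(i*s)*conj(exp(i*t)) = exp(i*(s-t)), and sums of them are collapsed using the identity that for every m > 1 the m distinct m-th roots of unity sum to 0, e.g. 1 + exp(2*I*pi/3) + exp(-2*I*pi/3) = 0.)
Dividing by |G| = 7 gives 0/7 = 0, matching the row-orthogonality relation <chi_6, chi_3> = [chi_6 = chi_3].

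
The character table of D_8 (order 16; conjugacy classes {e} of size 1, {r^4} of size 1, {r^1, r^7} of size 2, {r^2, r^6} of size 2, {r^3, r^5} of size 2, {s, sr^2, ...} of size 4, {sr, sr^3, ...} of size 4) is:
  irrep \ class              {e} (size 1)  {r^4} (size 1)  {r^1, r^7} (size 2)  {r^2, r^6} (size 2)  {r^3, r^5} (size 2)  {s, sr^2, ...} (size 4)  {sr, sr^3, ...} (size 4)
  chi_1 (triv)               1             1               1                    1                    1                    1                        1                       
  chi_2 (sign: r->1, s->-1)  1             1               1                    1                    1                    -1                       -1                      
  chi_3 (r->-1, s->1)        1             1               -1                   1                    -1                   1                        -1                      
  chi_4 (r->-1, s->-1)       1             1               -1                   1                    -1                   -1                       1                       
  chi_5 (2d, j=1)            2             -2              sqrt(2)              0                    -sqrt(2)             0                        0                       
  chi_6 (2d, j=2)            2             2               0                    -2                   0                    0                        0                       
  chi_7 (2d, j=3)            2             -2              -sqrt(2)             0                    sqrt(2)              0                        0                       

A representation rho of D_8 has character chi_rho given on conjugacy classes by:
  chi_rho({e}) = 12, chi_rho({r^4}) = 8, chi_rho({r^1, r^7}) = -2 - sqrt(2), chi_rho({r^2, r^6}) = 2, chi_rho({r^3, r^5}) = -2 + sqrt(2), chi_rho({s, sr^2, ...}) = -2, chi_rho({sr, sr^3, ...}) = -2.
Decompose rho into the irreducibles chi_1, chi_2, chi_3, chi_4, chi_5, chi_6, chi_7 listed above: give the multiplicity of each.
Multiplicities: chi_1: 0, chi_2: 2, chi_3: 2, chi_4: 2, chi_5: 0, chi_6: 2, chi_7: 1.

Justification: Use <chi_rho, chi> = (1/|G|) sum_C |C| * chi_rho(C) * conj(chi(C)) with |G| = 16 for each irreducible chi in the table:
  <chi_rho, chi_1> = (1/16)[1*(12)*conj(1) + 1*(8)*conj(1) + 2*(-2 - sqrt(2))*conj(1) + 2*(2)*conj(1) + 2*(-2 + sqrt(2))*conj(1) + 4*(-2)*conj(1) + 4*(-2)*conj(1)]
      = (1/16)[(12) + (8) + (-4 - 2*sqrt(2)) + (4) + (-4 + 2*sqrt(2)) + (-8) + (-8)] = 0/16 = 0
  <chi_rho, chi_2> = (1/16)[1*(12)*conj(1) + 1*(8)*conj(1) + 2*(-2 - sqrt(2))*conj(1) + 2*(2)*conj(1) + 2*(-2 + sqrt(2))*conj(1) + 4*(-2)*conj(-1) + 4*(-2)*conj(-1)]
      = (1/16)[(12) + (8) + (-4 - 2*sqrt(2)) + (4) + (-4 + 2*sqrt(2)) + (8) + (8)] = 32/16 = 2
  <chi_rho, chi_3> = (1/16)[1*(12)*conj(1) + 1*(8)*conj(1) + 2*(-2 - sqrt(2))*conj(-1) + 2*(2)*conj(1) + 2*(-2 + sqrt(2))*conj(-1) + 4*(-2)*conj(1) + 4*(-2)*conj(-1)]
      = (1/16)[(12) + (8) + (2*sqrt(2) + 4) + (4) + (4 - 2*sqrt(2)) + (-8) + (8)] = 32/16 = 2
  <chi_rho, chi_4> = (1/16)[1*(12)*conj(1) + 1*(8)*conj(1) + 2*(-2 - sqrt(2))*conj(-1) + 2*(2)*conj(1) + 2*(-2 + sqrt(2))*conj(-1) + 4*(-2)*conj(-1) + 4*(-2)*conj(1)]
      = (1/16)[(12) + (8) + (2*sqrt(2) + 4) + (4) + (4 - 2*sqrt(2)) + (8) + (-8)] = 32/16 = 2
  <chi_rho, chi_5> = (1/16)[1*(12)*conj(2) + 1*(8)*conj(-2) + 2*(-2 - sqrt(2))*conj(sqrt(2)) + 2*(2)*conj(0) + 2*(-2 + sqrt(2))*conj(-sqrt(2)) + 4*(-2)*conj(0) + 4*(-2)*conj(0)]
      = (1/16)[(24) + (-16) + (-4*sqrt(2) - 4) + (0) + (-4 + 4*sqrt(2)) + (0) + (0)] = 0/16 = 0
  <chi_rho, chi_6> = (1/16)[1*(12)*conj(2) + 1*(8)*conj(2) + 2*(-2 - sqrt(2))*conj(0) + 2*(2)*conj(-2) + 2*(-2 + sqrt(2))*conj(0) + 4*(-2)*conj(0) + 4*(-2)*conj(0)]
      = (1/16)[(24) + (16) + (0) + (-8) + (0) + (0) + (0)] = 32/16 = 2
  <chi_rho, chi_7> = (1/16)[1*(12)*conj(2) + 1*(8)*conj(-2) + 2*(-2 - sqrt(2))*conj(-sqrt(2)) + 2*(2)*conj(0) + 2*(-2 + sqrt(2))*conj(sqrt(2)) + 4*(-2)*conj(0) + 4*(-2)*conj(0)]
      = (1/16)[(24) + (-16) + (4 + 4*sqrt(2)) + (0) + (4 - 4*sqrt(2)) + (0) + (0)] = 16/16 = 1
Dimension check: dim(rho) = sum (mult * dim) = 0*1 + 2*1 + 2*1 + 2*1 + 0*2 + 2*2 + 1*2 = 12 = chi_rho(e) = 12.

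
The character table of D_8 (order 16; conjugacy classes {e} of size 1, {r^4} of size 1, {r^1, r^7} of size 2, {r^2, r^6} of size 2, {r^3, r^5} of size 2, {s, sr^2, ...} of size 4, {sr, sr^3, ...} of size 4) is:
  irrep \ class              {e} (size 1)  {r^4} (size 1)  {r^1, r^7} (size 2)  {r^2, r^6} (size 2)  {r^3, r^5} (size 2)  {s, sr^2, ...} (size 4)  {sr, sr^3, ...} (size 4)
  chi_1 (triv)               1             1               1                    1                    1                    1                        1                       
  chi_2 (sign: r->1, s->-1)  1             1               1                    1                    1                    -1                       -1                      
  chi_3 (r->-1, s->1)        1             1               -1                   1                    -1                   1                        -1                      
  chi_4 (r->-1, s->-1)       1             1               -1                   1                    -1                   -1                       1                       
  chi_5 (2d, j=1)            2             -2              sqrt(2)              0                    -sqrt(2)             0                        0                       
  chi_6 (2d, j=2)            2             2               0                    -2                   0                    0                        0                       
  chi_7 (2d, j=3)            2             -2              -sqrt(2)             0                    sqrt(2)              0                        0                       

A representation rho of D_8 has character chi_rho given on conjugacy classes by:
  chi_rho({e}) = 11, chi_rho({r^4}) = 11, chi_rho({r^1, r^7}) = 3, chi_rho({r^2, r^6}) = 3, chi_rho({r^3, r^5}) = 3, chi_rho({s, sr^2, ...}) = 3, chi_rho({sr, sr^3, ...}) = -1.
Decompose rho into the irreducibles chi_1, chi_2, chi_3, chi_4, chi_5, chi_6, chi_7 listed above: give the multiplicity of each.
Multiplicities: chi_1: 3, chi_2: 2, chi_3: 2, chi_4: 0, chi_5: 0, chi_6: 2, chi_7: 0.

Justification: Use <chi_rho, chi> = (1/|G|) sum_C |C| * chi_rho(C) * conj(chi(C)) with |G| = 16 for each irreducible chi in the table:
  <chi_rho, chi_1> = (1/16)[1*(11)*conj(1) + 1*(11)*conj(1) + 2*(3)*conj(1) + 2*(3)*conj(1) + 2*(3)*conj(1) + 4*(3)*conj(1) + 4*(-1)*conj(1)]
      = (1/16)[(11) + (11) + (6) + (6) + (6) + (12) + (-4)] = 48/16 = 3
  <chi_rho, chi_2> = (1/16)[1*(11)*conj(1) + 1*(11)*conj(1) + 2*(3)*conj(1) + 2*(3)*conj(1) + 2*(3)*conj(1) + 4*(3)*conj(-1) + 4*(-1)*conj(-1)]
      = (1/16)[(11) + (11) + (6) + (6) + (6) + (-12) + (4)] = 32/16 = 2
  <chi_rho, chi_3> = (1/16)[1*(11)*conj(1) + 1*(11)*conj(1) + 2*(3)*conj(-1) + 2*(3)*conj(1) + 2*(3)*conj(-1) + 4*(3)*conj(1) + 4*(-1)*conj(-1)]
      = (1/16)[(11) + (11) + (-6) + (6) + (-6) + (12) + (4)] = 32/16 = 2
  <chi_rho, chi_4> = (1/16)[1*(11)*conj(1) + 1*(11)*conj(1) + 2*(3)*conj(-1) + 2*(3)*conj(1) + 2*(3)*conj(-1) + 4*(3)*conj(-1) + 4*(-1)*conj(1)]
      = (1/16)[(11) + (11) + (-6) + (6) + (-6) + (-12) + (-4)] = 0/16 = 0
  <chi_rho, chi_5> = (1/16)[1*(11)*conj(2) + 1*(11)*conj(-2) + 2*(3)*conj(sqrt(2)) + 2*(3)*conj(0) + 2*(3)*conj(-sqrt(2)) + 4*(3)*conj(0) + 4*(-1)*conj(0)]
      = (1/16)[(22) + (-22) + (6*sqrt(2)) + (0) + (-6*sqrt(2)) + (0) + (0)] = 0/16 = 0
  <chi_rho, chi_6> = (1/16)[1*(11)*conj(2) + 1*(11)*conj(2) + 2*(3)*conj(0) + 2*(3)*conj(-2) + 2*(3)*conj(0) + 4*(3)*conj(0) + 4*(-1)*conj(0)]
      = (1/16)[(22) + (22) + (0) + (-12) + (0) + (0) + (0)] = 32/16 = 2
  <chi_rho, chi_7> = (1/16)[1*(11)*conj(2) + 1*(11)*conj(-2) + 2*(3)*conj(-sqrt(2)) + 2*(3)*conj(0) + 2*(3)*conj(sqrt(2)) + 4*(3)*conj(0) + 4*(-1)*conj(0)]
      = (1/16)[(22) + (-22) + (-6*sqrt(2)) + (0) + (6*sqrt(2)) + (0) + (0)] = 0/16 = 0
Dimension check: dim(rho) = sum (mult * dim) = 3*1 + 2*1 + 2*1 + 0*1 + 0*2 + 2*2 + 0*2 = 11 = chi_rho(e) = 11.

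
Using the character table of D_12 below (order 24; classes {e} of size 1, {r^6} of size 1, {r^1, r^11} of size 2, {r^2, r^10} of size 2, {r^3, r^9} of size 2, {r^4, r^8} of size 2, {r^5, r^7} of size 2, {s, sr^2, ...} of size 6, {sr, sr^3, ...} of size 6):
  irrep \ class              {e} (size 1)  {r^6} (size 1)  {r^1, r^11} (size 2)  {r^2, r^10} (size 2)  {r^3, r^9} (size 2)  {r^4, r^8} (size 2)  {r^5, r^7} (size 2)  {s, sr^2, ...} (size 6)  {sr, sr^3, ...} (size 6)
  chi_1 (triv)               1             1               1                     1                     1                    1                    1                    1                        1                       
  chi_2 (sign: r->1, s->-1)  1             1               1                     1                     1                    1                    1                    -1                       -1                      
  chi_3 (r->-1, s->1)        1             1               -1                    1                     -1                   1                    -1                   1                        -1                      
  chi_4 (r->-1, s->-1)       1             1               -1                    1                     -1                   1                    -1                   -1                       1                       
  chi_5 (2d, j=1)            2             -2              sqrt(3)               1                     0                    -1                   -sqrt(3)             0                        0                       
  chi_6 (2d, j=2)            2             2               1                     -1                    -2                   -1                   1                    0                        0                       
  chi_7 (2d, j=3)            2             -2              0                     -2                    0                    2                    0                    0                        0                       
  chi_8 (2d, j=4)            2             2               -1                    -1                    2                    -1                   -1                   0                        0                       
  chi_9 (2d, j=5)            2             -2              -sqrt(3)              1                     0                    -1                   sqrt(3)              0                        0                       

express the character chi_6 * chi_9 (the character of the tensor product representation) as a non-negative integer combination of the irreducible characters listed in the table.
chi_6 tensor chi_9 = chi_7 + chi_9 (all other irreducibles have multiplicity 0).

Solution. The character of a tensor product is the pointwise product (chi_6 * chi_9)(C) = chi_6(C) * chi_9(C):
  {e}: (2)*(2), {r^6}: (2)*(-2), {r^1, r^11}: (1)*(-sqrt(3)), {r^2, r^10}: (-1)*(1), {r^3, r^9}: (-2)*(0), {r^4, r^8}: (-1)*(-1), {r^5, r^7}: (1)*(sqrt(3)), {s, sr^2, ...}: (0)*(0), {sr, sr^3, ...}: (0)*(0)
so (chi_6 * chi_9) takes values
  {e} -> 4, {r^6} -> -4, {r^1, r^11} -> -sqrt(3), {r^2, r^10} -> -1, {r^3, r^9} -> 0, {r^4, r^8} -> 1, {r^5, r^7} -> sqrt(3), {s, sr^2, ...} -> 0, {sr, sr^3, ...} -> 0.
Now take the inner product of this character with each irreducible chi from the table, <chi_6*chi_9, chi> = (1/24) sum_C |C| (chi_6*chi_9)(C) conj(chi(C)):
  <chi_6*chi_9, chi_1> = (1/24)[1*(4)*conj(1) + 1*(-4)*conj(1) + 2*(-sqrt(3))*conj(1) + 2*(-1)*conj(1) + 2*(0)*conj(1) + 2*(1)*conj(1) + 2*(sqrt(3))*conj(1) + 6*(0)*conj(1) + 6*(0)*conj(1)]
      = (1/24)[(4) + (-4) + (-2*sqrt(3)) + (-2) + (0) + (2) + (2*sqrt(3)) + (0) + (0)] = 0/24 = 0
  <chi_6*chi_9, chi_2> = (1/24)[1*(4)*conj(1) + 1*(-4)*conj(1) + 2*(-sqrt(3))*conj(1) + 2*(-1)*conj(1) + 2*(0)*conj(1) + 2*(1)*conj(1) + 2*(sqrt(3))*conj(1) + 6*(0)*conj(-1) + 6*(0)*conj(-1)]
      = (1/24)[(4) + (-4) + (-2*sqrt(3)) + (-2) + (0) + (2) + (2*sqrt(3)) + (0) + (0)] = 0/24 = 0
  <chi_6*chi_9, chi_3> = (1/24)[1*(4)*conj(1) + 1*(-4)*conj(1) + 2*(-sqrt(3))*conj(-1) + 2*(-1)*conj(1) + 2*(0)*conj(-1) + 2*(1)*conj(1) + 2*(sqrt(3))*conj(-1) + 6*(0)*conj(1) + 6*(0)*conj(-1)]
      = (1/24)[(4) + (-4) + (2*sqrt(3)) + (-2) + (0) + (2) + (-2*sqrt(3)) + (0) + (0)] = 0/24 = 0
  <chi_6*chi_9, chi_4> = (1/24)[1*(4)*conj(1) + 1*(-4)*conj(1) + 2*(-sqrt(3))*conj(-1) + 2*(-1)*conj(1) + 2*(0)*conj(-1) + 2*(1)*conj(1) + 2*(sqrt(3))*conj(-1) + 6*(0)*conj(-1) + 6*(0)*conj(1)]
      = (1/24)[(4) + (-4) + (2*sqrt(3)) + (-2) + (0) + (2) + (-2*sqrt(3)) + (0) + (0)] = 0/24 = 0
  <chi_6*chi_9, chi_5> = (1/24)[1*(4)*conj(2) + 1*(-4)*conj(-2) + 2*(-sqrt(3))*conj(sqrt(3)) + 2*(-1)*conj(1) + 2*(0)*conj(0) + 2*(1)*conj(-1) + 2*(sqrt(3))*conj(-sqrt(3)) + 6*(0)*conj(0) + 6*(0)*conj(0)]
      = (1/24)[(8) + (8) + (-6) + (-2) + (0) + (-2) + (-6) + (0) + (0)] = 0/24 = 0
  <chi_6*chi_9, chi_6> = (1/24)[1*(4)*conj(2) + 1*(-4)*conj(2) + 2*(-sqrt(3))*conj(1) + 2*(-1)*conj(-1) + 2*(0)*conj(-2) + 2*(1)*conj(-1) + 2*(sqrt(3))*conj(1) + 6*(0)*conj(0) + 6*(0)*conj(0)]
      = (1/24)[(8) + (-8) + (-2*sqrt(3)) + (2) + (0) + (-2) + (2*sqrt(3)) + (0) + (0)] = 0/24 = 0
  <chi_6*chi_9, chi_7> = (1/24)[1*(4)*conj(2) + 1*(-4)*conj(-2) + 2*(-sqrt(3))*conj(0) + 2*(-1)*conj(-2) + 2*(0)*conj(0) + 2*(1)*conj(2) + 2*(sqrt(3))*conj(0) + 6*(0)*conj(0) + 6*(0)*conj(0)]
      = (1/24)[(8) + (8) + (0) + (4) + (0) + (4) + (0) + (0) + (0)] = 24/24 = 1
  <chi_6*chi_9, chi_8> = (1/24)[1*(4)*conj(2) + 1*(-4)*conj(2) + 2*(-sqrt(3))*conj(-1) + 2*(-1)*conj(-1) + 2*(0)*conj(2) + 2*(1)*conj(-1) + 2*(sqrt(3))*conj(-1) + 6*(0)*conj(0) + 6*(0)*conj(0)]
      = (1/24)[(8) + (-8) + (2*sqrt(3)) + (2) + (0) + (-2) + (-2*sqrt(3)) + (0) + (0)] = 0/24 = 0
  <chi_6*chi_9, chi_9> = (1/24)[1*(4)*conj(2) + 1*(-4)*conj(-2) + 2*(-sqrt(3))*conj(-sqrt(3)) + 2*(-1)*conj(1) + 2*(0)*conj(0) + 2*(1)*conj(-1) + 2*(sqrt(3))*conj(sqrt(3)) + 6*(0)*conj(0) + 6*(0)*conj(0)]
      = (1/24)[(8) + (8) + (6) + (-2) + (0) + (-2) + (6) + (0) + (0)] = 24/24 = 1
Hence the multiplicities are chi_7: 1, chi_9: 1. Dimension check: dim(chi_6)*dim(chi_9) = 2*2 = 4 and sum (mult * dim) = 1*2 + 1*2 = 4.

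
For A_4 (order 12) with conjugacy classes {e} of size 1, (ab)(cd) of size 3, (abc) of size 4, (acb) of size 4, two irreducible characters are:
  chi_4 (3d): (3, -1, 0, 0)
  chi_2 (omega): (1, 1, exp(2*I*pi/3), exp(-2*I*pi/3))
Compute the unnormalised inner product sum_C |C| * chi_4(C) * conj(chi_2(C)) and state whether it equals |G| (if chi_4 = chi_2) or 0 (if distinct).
Sum = 0; so <chi_4, chi_2> = 0 (distinct irreducibles are orthogonal).

Reasoning: Compute term by term over conjugacy classes (|C| * chi_4(C) * conj(chi_2(C))):
  1*(3)*conj(1) + 3*(-1)*conj(1) + 4*(0)*conj(exp(2*I*pi/3)) + 4*(0)*conj(exp(-2*I*pi/3))
  = (3) + (-3) + (0) + (0)
  = 0.
(Exp terms are combined using exp(i*s)*conj(exp(i*t)) = exp(i*(s-t)), and sums of them are collapsed using the identity that for every m > 1 the m distinct m-th roots of unity sum to 0, e.g. 1 + exp(2*I*pi/3) + exp(-2*I*pi/3) = 0.)
Dividing by |G| = 12 gives 0/12 = 0, matching the row-orthogonality relation <chi_4, chi_2> = [chi_4 = chi_2].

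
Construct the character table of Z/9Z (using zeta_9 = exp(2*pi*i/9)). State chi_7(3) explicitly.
Character table of Z/9Z (irreps indexed chi_0,...,chi_8 with chi_k(m) = zeta_9^(k*m), zeta_9 = exp(2*pi*i/9)):
  irrep \ class  {0} (size 1)  {1} (size 1)    {2} (size 1)    {3} (size 1)    {4} (size 1)    {5} (size 1)    {6} (size 1)    {7} (size 1)    {8} (size 1)  
  chi_0          1             1               1               1               1               1               1               1               1             
  chi_1          1             exp(2*I*pi/9)   exp(4*I*pi/9)   exp(2*I*pi/3)   exp(8*I*pi/9)   exp(-8*I*pi/9)  exp(-2*I*pi/3)  exp(-4*I*pi/9)  exp(-2*I*pi/9)
  chi_2          1             exp(4*I*pi/9)   exp(8*I*pi/9)   exp(-2*I*pi/3)  exp(-2*I*pi/9)  exp(2*I*pi/9)   exp(2*I*pi/3)   exp(-8*I*pi/9)  exp(-4*I*pi/9)
  chi_3          1             exp(2*I*pi/3)   exp(-2*I*pi/3)  1               exp(2*I*pi/3)   exp(-2*I*pi/3)  1               exp(2*I*pi/3)   exp(-2*I*pi/3)
  chi_4          1             exp(8*I*pi/9)   exp(-2*I*pi/9)  exp(2*I*pi/3)   exp(-4*I*pi/9)  exp(4*I*pi/9)   exp(-2*I*pi/3)  exp(2*I*pi/9)   exp(-8*I*pi/9)
  chi_5          1             exp(-8*I*pi/9)  exp(2*I*pi/9)   exp(-2*I*pi/3)  exp(4*I*pi/9)   exp(-4*I*pi/9)  exp(2*I*pi/3)   exp(-2*I*pi/9)  exp(8*I*pi/9) 
  chi_6          1             exp(-2*I*pi/3)  exp(2*I*pi/3)   1               exp(-2*I*pi/3)  exp(2*I*pi/3)   1               exp(-2*I*pi/3)  exp(2*I*pi/3) 
  chi_7          1             exp(-4*I*pi/9)  exp(-8*I*pi/9)  exp(2*I*pi/3)   exp(2*I*pi/9)   exp(-2*I*pi/9)  exp(-2*I*pi/3)  exp(8*I*pi/9)   exp(4*I*pi/9) 
  chi_8          1             exp(-2*I*pi/9)  exp(-4*I*pi/9)  exp(-2*I*pi/3)  exp(-8*I*pi/9)  exp(8*I*pi/9)   exp(2*I*pi/3)   exp(4*I*pi/9)   exp(2*I*pi/9) 

Spot check: chi_7(3) = zeta_9^(7*3) = zeta_9^21 = exp(2*I*pi/3).

Proof sketch: Z/9Z is abelian, so all 9 irreducible complex representations are 1-dimensional. They are given by chi_k(m) = zeta_9^(k*m) for k = 0,...,8. Row orthogonality: sum_m chi_k(m) conj(chi_l(m)) = 9 * [k = l].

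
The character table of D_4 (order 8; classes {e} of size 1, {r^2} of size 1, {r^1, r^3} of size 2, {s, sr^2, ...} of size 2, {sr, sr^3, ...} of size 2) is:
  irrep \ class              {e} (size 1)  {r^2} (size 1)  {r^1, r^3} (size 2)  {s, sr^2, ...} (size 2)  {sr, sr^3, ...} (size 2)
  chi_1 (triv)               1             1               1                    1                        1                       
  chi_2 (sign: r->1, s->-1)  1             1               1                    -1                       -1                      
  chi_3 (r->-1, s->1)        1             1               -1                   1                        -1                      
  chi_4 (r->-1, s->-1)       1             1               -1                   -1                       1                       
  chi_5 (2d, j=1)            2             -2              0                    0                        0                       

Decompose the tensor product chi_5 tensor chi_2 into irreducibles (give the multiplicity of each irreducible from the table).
chi_5 tensor chi_2 = chi_5 (all other irreducibles have multiplicity 0).

Solution. The character of a tensor product is the pointwise product (chi_5 * chi_2)(C) = chi_5(C) * chi_2(C):
  {e}: (2)*(1), {r^2}: (-2)*(1), {r^1, r^3}: (0)*(1), {s, sr^2, ...}: (0)*(-1), {sr, sr^3, ...}: (0)*(-1)
so (chi_5 * chi_2) takes values
  {e} -> 2, {r^2} -> -2, {r^1, r^3} -> 0, {s, sr^2, ...} -> 0, {sr, sr^3, ...} -> 0.
Now take the inner product of this character with each irreducible chi from the table, <chi_5*chi_2, chi> = (1/8) sum_C |C| (chi_5*chi_2)(C) conj(chi(C)):
  <chi_5*chi_2, chi_1> = (1/8)[1*(2)*conj(1) + 1*(-2)*conj(1) + 2*(0)*conj(1) + 2*(0)*conj(1) + 2*(0)*conj(1)]
      = (1/8)[(2) + (-2) + (0) + (0) + (0)] = 0/8 = 0
  <chi_5*chi_2, chi_2> = (1/8)[1*(2)*conj(1) + 1*(-2)*conj(1) + 2*(0)*conj(1) + 2*(0)*conj(-1) + 2*(0)*conj(-1)]
      = (1/8)[(2) + (-2) + (0) + (0) + (0)] = 0/8 = 0
  <chi_5*chi_2, chi_3> = (1/8)[1*(2)*conj(1) + 1*(-2)*conj(1) + 2*(0)*conj(-1) + 2*(0)*conj(1) + 2*(0)*conj(-1)]
      = (1/8)[(2) + (-2) + (0) + (0) + (0)] = 0/8 = 0
  <chi_5*chi_2, chi_4> = (1/8)[1*(2)*conj(1) + 1*(-2)*conj(1) + 2*(0)*conj(-1) + 2*(0)*conj(-1) + 2*(0)*conj(1)]
      = (1/8)[(2) + (-2) + (0) + (0) + (0)] = 0/8 = 0
  <chi_5*chi_2, chi_5> = (1/8)[1*(2)*conj(2) + 1*(-2)*conj(-2) + 2*(0)*conj(0) + 2*(0)*conj(0) + 2*(0)*conj(0)]
      = (1/8)[(4) + (4) + (0) + (0) + (0)] = 8/8 = 1
Hence the multiplicities are chi_5: 1. Dimension check: dim(chi_5)*dim(chi_2) = 2*1 = 2 and sum (mult * dim) = 1*2 = 2.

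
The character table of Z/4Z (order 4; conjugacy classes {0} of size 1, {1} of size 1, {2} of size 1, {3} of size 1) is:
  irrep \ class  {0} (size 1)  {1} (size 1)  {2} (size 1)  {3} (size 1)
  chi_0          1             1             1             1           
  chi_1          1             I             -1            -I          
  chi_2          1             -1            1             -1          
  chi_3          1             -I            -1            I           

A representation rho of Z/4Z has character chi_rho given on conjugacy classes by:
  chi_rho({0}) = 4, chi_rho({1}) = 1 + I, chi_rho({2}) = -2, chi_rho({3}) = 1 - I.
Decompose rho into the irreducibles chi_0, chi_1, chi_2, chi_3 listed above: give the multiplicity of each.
Multiplicities: chi_0: 1, chi_1: 2, chi_2: 0, chi_3: 1.

Use <chi_rho, chi> = (1/|G|) sum_C |C| * chi_rho(C) * conj(chi(C)) with |G| = 4 for each irreducible chi in the table:
  <chi_rho, chi_0> = (1/4)[1*(4)*conj(1) + 1*(1 + I)*conj(1) + 1*(-2)*conj(1) + 1*(1 - I)*conj(1)]
      = (1/4)[(4) + (1 + I) + (-2) + (1 - I)] = 4/4 = 1
  <chi_rho, chi_1> = (1/4)[1*(4)*conj(1) + 1*(1 + I)*conj(I) + 1*(-2)*conj(-1) + 1*(1 - I)*conj(-I)]
      = (1/4)[(4) + (1 - I) + (2) + (1 + I)] = 8/4 = 2
  <chi_rho, chi_2> = (1/4)[1*(4)*conj(1) + 1*(1 + I)*conj(-1) + 1*(-2)*conj(1) + 1*(1 - I)*conj(-1)]
      = (1/4)[(4) + (-1 - I) + (-2) + (-1 + I)] = 0/4 = 0
  <chi_rho, chi_3> = (1/4)[1*(4)*conj(1) + 1*(1 + I)*conj(-I) + 1*(-2)*conj(-1) + 1*(1 - I)*conj(I)]
      = (1/4)[(4) + (-1 + I) + (2) + (-1 - I)] = 4/4 = 1
(Exp terms are combined using exp(i*s)*conj(exp(i*t)) = exp(i*(s-t)), and sums of them are collapsed using the identity that for every m > 1 the m distinct m-th roots of unity sum to 0, e.g. 1 + exp(2*I*pi/3) + exp(-2*I*pi/3) = 0.)
Dimension check: dim(rho) = sum (mult * dim) = 1*1 + 2*1 + 0*1 + 1*1 = 4 = chi_rho(e) = 4.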